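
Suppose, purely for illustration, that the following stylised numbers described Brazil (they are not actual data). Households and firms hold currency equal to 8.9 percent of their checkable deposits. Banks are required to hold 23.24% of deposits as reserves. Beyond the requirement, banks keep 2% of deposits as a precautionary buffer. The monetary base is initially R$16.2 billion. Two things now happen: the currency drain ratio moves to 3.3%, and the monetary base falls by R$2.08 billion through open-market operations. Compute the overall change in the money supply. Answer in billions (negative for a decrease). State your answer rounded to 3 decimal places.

Before: m₁ = (1 + 0.089) / (0.2324 + 0.02 + 0.089) ≈ 3.189807, MB₁ = 16.2, so M₁ = 3.189807 × 16.2 ≈ 51.6749 billion.
After: m₂ = (1 + 0.033) / (0.2324 + 0.02 + 0.033) ≈ 3.619481, MB₂ = 16.2 − 2.08 = 14.12, so M₂ = 3.619481 × 14.12 ≈ 51.1071 billion.
ΔM = M₂ − M₁ = 51.1071 − 51.6749 = -0.5678 billion.

-0.568 billion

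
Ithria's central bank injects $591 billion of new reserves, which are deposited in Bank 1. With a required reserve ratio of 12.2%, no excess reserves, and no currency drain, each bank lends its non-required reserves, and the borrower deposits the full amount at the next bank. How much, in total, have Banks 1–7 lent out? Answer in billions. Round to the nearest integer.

$2543 billion

Bank i lends (1 − rr)^i of the original deposit: Bank 1 lends 591·0.8780 = 518.8980, Bank 2 lends 591·0.8780² ≈ 455.5924, and so on.
Summing a geometric series: total = 591·[0.8780·(1 − 0.8780^7) / (1 − 0.8780)] ≈ 2542.5232 billion.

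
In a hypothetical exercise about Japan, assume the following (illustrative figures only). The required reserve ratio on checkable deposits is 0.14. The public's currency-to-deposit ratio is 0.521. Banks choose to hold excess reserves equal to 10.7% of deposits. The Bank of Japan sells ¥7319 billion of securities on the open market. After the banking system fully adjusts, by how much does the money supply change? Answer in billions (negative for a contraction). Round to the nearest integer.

-14495 billion

The money multiplier is m = (1 + c) / (rr + e + c) = (1 + 0.521) / (0.14 + 0.107 + 0.521) ≈ 1.98047.
The sale removes 7319 billion of base, so ΔM = m × ΔMB = 1.98047 × (−7319) ≈ -14495.0599 billion.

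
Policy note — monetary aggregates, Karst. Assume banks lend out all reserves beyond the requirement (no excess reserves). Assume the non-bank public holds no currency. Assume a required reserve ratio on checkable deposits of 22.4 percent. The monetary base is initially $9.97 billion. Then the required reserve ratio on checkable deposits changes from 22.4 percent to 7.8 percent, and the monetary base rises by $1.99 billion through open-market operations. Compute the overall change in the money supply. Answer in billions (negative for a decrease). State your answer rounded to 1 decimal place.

Before: m₁ = 1 / (0.224) ≈ 4.4643, MB₁ = 9.97, so M₁ = 4.4643 × 9.97 ≈ 44.5091 billion.
After: m₂ = 1 / (0.078) ≈ 12.8205, MB₂ = 9.97 + 1.99 = 11.96, so M₂ = 12.8205 × 11.96 ≈ 153.3332 billion.
ΔM = M₂ − M₁ = 153.3332 − 44.5091 = 108.8241 billion.

$108.8 billion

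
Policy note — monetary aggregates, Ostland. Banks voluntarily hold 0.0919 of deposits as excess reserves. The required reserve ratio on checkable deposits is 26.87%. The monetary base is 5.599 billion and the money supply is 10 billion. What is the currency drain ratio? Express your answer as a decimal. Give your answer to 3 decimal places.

Using m = M/MB = 10/5.599 ≈ 1.786033. From m = (1 + c)/(c + rr + e), rearranging gives 1 + c = m·(c + rr + e), so c·(1 − m) = m·(rr + e) − 1.
Hence c = [m·(rr + e) − 1]/(1 − m) = [1.786033 × (0.2687 + 0.0919) − 1] / (1 − 1.786033) ≈ 0.452852.

0.453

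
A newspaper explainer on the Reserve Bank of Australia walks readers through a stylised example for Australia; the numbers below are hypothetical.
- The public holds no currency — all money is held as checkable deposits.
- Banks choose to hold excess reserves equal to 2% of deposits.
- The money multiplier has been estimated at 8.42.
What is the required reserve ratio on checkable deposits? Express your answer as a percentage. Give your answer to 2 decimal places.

9.88%

Using m = 8.42. Since m = (1 + c)/(c + rr + e), the denominator satisfies c + rr + e = (1 + c)/m = (1 + 0) / 8.42 ≈ 0.118765.
With c = 0 and e = 0.02, the required reserve ratio on checkable deposits is 0.118765 − 0 − 0.02 = 0.098765.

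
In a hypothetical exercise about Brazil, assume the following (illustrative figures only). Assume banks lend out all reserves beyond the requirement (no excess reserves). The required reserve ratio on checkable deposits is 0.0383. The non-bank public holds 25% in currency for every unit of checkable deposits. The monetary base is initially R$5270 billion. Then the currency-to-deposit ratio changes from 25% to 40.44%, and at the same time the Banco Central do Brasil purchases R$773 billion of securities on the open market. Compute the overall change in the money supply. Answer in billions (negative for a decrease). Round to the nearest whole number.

Before: m₁ = (1 + 0.25) / (0.0383 + 0.25) ≈ 4.33576, MB₁ = 5270, so M₁ = 4.33576 × 5270 = 22849.4552 billion.
After: m₂ = (1 + 0.4044) / (0.0383 + 0.4044) ≈ 3.17235, MB₂ = 5270 + 773 = 6043, so M₂ = 3.17235 × 6043 ≈ 19170.511 billion.
ΔM = M₂ − M₁ = 19170.511 − 22849.4552 = -3678.9442 billion.

-3679 billion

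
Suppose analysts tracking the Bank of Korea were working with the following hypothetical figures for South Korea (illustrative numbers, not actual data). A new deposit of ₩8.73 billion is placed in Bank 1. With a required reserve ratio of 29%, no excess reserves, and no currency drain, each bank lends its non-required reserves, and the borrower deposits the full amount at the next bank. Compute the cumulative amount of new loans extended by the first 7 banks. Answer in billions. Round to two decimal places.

Bank i lends (1 − rr)^i of the original deposit: Bank 1 lends 8.73·0.7100 = 6.1983, Bank 2 lends 8.73·0.7100² ≈ 4.4008, and so on.
Summing a geometric series: total = 8.73·[0.7100·(1 − 0.7100^7) / (1 − 0.7100)] ≈ 19.4295 billion.

₩19.43 billion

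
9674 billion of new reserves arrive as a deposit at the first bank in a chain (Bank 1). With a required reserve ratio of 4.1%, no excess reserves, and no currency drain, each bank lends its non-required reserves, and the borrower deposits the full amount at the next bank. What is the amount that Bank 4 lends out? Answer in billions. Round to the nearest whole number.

Each bank lends a fraction (1 − rr) = 0.9590 of the deposit it receives, so Bank 4 receives 9674·0.9590^3 and lends 9674·0.9590^4 ≈ 8182.3963 billion.

8182 billion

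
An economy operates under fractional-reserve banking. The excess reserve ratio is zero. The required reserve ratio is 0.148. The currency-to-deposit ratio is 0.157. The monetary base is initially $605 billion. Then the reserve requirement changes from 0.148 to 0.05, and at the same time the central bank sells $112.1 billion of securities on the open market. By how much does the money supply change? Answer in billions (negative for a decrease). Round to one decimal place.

$460.0 billion

Before: m₁ = (1 + 0.157) / (0.148 + 0.157) ≈ 3.79344, MB₁ = 605, so M₁ = 3.79344 × 605 = 2295.0312 billion.
After: m₂ = (1 + 0.157) / (0.05 + 0.157) ≈ 5.58937, MB₂ = 605 − 112.1 = 492.9, so M₂ = 5.58937 × 492.9 ≈ 2755.0005 billion.
ΔM = M₂ − M₁ = 2755.0005 − 2295.0312 = 459.9693 billion.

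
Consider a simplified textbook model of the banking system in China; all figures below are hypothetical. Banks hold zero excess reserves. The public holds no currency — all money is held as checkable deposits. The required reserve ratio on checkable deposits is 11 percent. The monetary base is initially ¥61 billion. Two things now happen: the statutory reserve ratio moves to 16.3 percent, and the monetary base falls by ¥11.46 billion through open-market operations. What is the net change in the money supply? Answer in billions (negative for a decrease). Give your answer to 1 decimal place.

-250.6 billion

Before: m₁ = 1 / (0.11) ≈ 9.0909, MB₁ = 61, so M₁ = 9.0909 × 61 = 554.5449 billion.
After: m₂ = 1 / (0.163) ≈ 6.1350, MB₂ = 61 − 11.46 = 49.54, so M₂ = 6.1350 × 49.54 = 303.9279 billion.
ΔM = M₂ − M₁ = 303.9279 − 554.5449 = -250.617 billion.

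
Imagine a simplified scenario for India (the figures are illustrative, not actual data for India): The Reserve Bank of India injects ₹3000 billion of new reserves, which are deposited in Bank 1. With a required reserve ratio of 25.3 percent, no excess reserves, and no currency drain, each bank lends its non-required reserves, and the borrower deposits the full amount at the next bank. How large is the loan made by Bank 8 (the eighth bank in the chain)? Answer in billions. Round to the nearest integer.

₹291 billion

Each bank lends a fraction (1 − rr) = 0.7470 of the deposit it receives, so Bank 8 receives 3000·0.7470^7 and lends 3000·0.7470^8 ≈ 290.8614 billion.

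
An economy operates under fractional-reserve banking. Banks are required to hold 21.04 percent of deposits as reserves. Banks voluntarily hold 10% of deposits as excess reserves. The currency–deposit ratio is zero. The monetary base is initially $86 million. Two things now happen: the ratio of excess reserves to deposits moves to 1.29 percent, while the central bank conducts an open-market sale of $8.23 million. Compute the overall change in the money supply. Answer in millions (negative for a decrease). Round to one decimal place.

$71.2 million

Before: m₁ = 1 / (0.2104 + 0.1) ≈ 3.2216, MB₁ = 86, so M₁ = 3.2216 × 86 = 277.0576 million.
After: m₂ = 1 / (0.2104 + 0.0129) ≈ 4.4783, MB₂ = 86 − 8.23 = 77.77, so M₂ = 4.4783 × 77.77 ≈ 348.2774 million.
ΔM = M₂ − M₁ = 348.2774 − 277.0576 = 71.2198 million.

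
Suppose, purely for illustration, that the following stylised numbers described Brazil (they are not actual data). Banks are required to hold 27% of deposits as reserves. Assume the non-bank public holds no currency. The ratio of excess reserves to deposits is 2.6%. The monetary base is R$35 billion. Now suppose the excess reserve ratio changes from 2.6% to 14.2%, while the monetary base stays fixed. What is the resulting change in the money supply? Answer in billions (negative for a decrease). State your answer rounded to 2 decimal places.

-33.29 billion

Initially m₁ = 1 / (0.27 + 0.026) ≈ 3.37838, so M₁ = 3.37838 × 35 = 118.2433 billion.
After the change m₂ = 1 / (0.27 + 0.142) ≈ 2.42718, so M₂ = 2.42718 × 35 = 84.9513 billion.
ΔM = M₂ − M₁ = 84.9513 − 118.2433 = -33.292 billion.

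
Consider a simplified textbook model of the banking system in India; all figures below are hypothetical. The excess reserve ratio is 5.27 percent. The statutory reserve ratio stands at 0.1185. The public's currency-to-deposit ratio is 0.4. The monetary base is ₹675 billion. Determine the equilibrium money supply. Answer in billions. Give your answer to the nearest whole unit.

The money multiplier is m = (1 + c) / (rr + e + c) = (1 + 0.4) / (0.1185 + 0.0527 + 0.4) ≈ 2.4510.
So M = m × MB = 2.4510 × 675 = 1654.425 billion.

₹1654 billion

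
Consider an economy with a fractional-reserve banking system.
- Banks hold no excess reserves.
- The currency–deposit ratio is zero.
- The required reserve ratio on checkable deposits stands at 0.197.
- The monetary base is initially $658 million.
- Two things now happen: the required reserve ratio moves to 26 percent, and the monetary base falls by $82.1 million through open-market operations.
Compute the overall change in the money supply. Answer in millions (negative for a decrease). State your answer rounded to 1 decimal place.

Before: m₁ = 1 / (0.197) ≈ 5.07614, MB₁ = 658, so M₁ = 5.07614 × 658 ≈ 3340.1001 million.
After: m₂ = 1 / (0.26) ≈ 3.84615, MB₂ = 658 − 82.1 = 575.9, so M₂ = 3.84615 × 575.9 ≈ 2214.9978 million.
ΔM = M₂ − M₁ = 2214.9978 − 3340.1001 = -1125.1023 million.

-1125.1 million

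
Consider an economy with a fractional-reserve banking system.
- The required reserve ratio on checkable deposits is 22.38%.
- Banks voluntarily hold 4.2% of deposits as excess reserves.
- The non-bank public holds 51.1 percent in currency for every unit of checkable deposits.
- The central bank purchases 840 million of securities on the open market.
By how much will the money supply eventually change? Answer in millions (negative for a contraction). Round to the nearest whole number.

1634 million

The money multiplier is m = (1 + c) / (rr + e + c) = (1 + 0.511) / (0.2238 + 0.042 + 0.511) ≈ 1.9452.
The purchase adds 840 million of base, so ΔM = m × ΔMB = 1.9452 × (+840) = 1633.968 million.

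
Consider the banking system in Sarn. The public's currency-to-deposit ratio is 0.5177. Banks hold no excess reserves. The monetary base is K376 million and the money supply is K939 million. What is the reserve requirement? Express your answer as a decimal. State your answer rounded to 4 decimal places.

Using m = M/MB = 939/376 ≈ 2.497340. Since m = (1 + c)/(c + rr + e), the denominator satisfies c + rr + e = (1 + c)/m = (1 + 0.5177) / 2.497340 ≈ 0.607727.
With c = 0.5177 and e = 0, the reserve requirement is 0.607727 − 0.5177 − 0 = 0.090027.

0.0900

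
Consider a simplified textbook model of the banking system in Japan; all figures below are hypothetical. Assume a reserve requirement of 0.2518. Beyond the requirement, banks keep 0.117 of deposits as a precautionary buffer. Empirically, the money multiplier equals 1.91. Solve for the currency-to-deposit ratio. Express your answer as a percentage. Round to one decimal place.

Using m = 1.91. From m = (1 + c)/(c + rr + e), rearranging gives 1 + c = m·(c + rr + e), so c·(1 − m) = m·(rr + e) − 1.
Hence c = [m·(rr + e) − 1]/(1 − m) = [1.91 × (0.2518 + 0.117) − 1] / (1 − 1.91) ≈ 0.324826.

32.5%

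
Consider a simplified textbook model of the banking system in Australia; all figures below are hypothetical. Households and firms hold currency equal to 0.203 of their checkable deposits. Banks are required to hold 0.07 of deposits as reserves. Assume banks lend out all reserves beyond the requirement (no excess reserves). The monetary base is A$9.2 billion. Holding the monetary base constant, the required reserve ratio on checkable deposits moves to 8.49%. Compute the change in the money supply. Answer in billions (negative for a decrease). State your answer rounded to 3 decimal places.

-2.098 billion

Initially m₁ = (1 + 0.203) / (0.07 + 0.203) ≈ 4.40659, so M₁ = 4.40659 × 9.2 ≈ 40.5406 billion.
After the change m₂ = (1 + 0.203) / (0.0849 + 0.203) ≈ 4.17853, so M₂ = 4.17853 × 9.2 ≈ 38.4425 billion.
ΔM = M₂ − M₁ = 38.4425 − 40.5406 = -2.0981 billion.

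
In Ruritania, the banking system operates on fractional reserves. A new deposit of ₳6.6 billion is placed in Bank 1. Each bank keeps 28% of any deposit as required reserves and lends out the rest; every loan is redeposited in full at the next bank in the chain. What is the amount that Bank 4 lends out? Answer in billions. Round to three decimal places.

₳1.774 billion

Each bank lends a fraction (1 − rr) = 0.7200 of the deposit it receives, so Bank 4 receives 6.6·0.7200^3 and lends 6.6·0.7200^4 ≈ 1.7737 billion.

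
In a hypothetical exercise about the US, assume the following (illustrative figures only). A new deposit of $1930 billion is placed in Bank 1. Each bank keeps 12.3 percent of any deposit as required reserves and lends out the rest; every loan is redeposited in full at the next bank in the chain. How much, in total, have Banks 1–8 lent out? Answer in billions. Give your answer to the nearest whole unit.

$8945 billion

Bank i lends (1 − rr)^i of the original deposit: Bank 1 lends 1930·0.8770 = 1692.6100, Bank 2 lends 1930·0.8770² ≈ 1484.4190, and so on.
Summing a geometric series: total = 1930·[0.8770·(1 − 0.8770^8) / (1 − 0.8770)] ≈ 8945.4776 billion.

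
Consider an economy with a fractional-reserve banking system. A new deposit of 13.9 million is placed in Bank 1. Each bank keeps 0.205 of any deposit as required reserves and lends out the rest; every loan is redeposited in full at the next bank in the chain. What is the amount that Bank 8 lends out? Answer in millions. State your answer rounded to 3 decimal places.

Each bank lends a fraction (1 − rr) = 0.7950 of the deposit it receives, so Bank 8 receives 13.9·0.7950^7 and lends 13.9·0.7950^8 ≈ 2.2180 million.

2.218 million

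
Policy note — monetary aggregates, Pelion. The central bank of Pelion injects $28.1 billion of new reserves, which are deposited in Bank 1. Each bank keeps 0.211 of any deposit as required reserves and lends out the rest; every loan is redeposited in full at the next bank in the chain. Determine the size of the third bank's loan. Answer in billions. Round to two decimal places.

$13.80 billion

Each bank lends a fraction (1 − rr) = 0.7890 of the deposit it receives, so Bank 3 receives 28.1·0.7890^2 and lends 28.1·0.7890^3 ≈ 13.8019 billion.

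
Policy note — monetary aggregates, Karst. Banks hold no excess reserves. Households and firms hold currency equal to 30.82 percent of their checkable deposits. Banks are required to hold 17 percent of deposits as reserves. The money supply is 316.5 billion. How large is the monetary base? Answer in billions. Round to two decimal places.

The money multiplier is m = (1 + c) / (rr + c) = (1 + 0.3082) / (0.17 + 0.3082) ≈ 2.735675.
MB = M / m = 316.5 / 2.735675 ≈ 115.6936 billion.

115.69 billion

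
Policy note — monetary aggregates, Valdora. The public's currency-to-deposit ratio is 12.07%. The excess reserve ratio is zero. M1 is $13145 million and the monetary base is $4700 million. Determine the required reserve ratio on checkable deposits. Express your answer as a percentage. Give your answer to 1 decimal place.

28.0%

Using m = M/MB = 13145/4700 ≈ 2.796809. Since m = (1 + c)/(c + rr + e), the denominator satisfies c + rr + e = (1 + c)/m = (1 + 0.1207) / 2.796809 ≈ 0.400707.
With c = 0.1207 and e = 0, the required reserve ratio on checkable deposits is 0.400707 − 0.1207 − 0 = 0.280007.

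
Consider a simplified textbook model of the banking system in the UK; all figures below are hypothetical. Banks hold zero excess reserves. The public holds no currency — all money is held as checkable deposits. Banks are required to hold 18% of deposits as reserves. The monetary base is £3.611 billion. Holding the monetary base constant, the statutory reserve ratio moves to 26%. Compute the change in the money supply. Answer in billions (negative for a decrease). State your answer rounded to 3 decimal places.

Initially m₁ = 1 / (0.18) ≈ 5.55556, so M₁ = 5.55556 × 3.611 ≈ 20.0611 billion.
After the change m₂ = 1 / (0.26) ≈ 3.84615, so M₂ = 3.84615 × 3.611 ≈ 13.8884 billion.
ΔM = M₂ − M₁ = 13.8884 − 20.0611 = -6.1727 billion.

-6.173 billion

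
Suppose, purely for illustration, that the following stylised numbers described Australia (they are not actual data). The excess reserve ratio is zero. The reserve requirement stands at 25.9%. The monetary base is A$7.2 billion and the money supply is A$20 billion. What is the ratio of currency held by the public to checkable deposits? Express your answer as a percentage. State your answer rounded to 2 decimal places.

15.78%

Using m = M/MB = 20/7.2 ≈ 2.777778. From m = (1 + c)/(c + rr + e), rearranging gives 1 + c = m·(c + rr + e), so c·(1 − m) = m·(rr + e) − 1.
Hence c = [m·(rr + e) − 1]/(1 − m) = [2.777778 × (0.259 + 0) − 1] / (1 − 2.777778) ≈ 0.157812.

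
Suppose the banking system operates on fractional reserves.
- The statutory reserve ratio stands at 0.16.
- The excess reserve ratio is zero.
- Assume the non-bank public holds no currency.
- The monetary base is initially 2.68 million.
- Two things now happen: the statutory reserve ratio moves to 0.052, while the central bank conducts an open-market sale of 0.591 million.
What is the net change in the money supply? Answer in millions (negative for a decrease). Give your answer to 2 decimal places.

Before: m₁ = 1 / (0.16) = 6.25, MB₁ = 2.68, so M₁ = 6.25 × 2.68 = 16.75 million.
After: m₂ = 1 / (0.052) ≈ 19.2308, MB₂ = 2.68 − 0.591 = 2.089, so M₂ = 19.2308 × 2.089 ≈ 40.1731 million.
ΔM = M₂ − M₁ = 40.1731 − 16.75 = 23.4231 million.

23.42 million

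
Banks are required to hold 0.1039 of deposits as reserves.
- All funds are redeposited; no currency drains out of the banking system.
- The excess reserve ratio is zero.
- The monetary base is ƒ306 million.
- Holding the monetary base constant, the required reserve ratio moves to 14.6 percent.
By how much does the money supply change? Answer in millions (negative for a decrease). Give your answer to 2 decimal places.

-849.25 million

Initially m₁ = 1 / (0.1039) ≈ 9.624639, so M₁ = 9.624639 × 306 ≈ 2945.1395 million.
After the change m₂ = 1 / (0.146) ≈ 6.849315, so M₂ = 6.849315 × 306 ≈ 2095.8904 million.
ΔM = M₂ − M₁ = 2095.8904 − 2945.1395 = -849.2491 million.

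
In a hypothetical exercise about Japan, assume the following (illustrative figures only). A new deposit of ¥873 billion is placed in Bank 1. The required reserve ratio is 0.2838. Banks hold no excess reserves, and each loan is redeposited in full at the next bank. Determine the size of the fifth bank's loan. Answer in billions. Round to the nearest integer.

Each bank lends a fraction (1 − rr) = 0.7162 of the deposit it receives, so Bank 5 receives 873·0.7162^4 and lends 873·0.7162^5 ≈ 164.5075 billion.

¥165 billion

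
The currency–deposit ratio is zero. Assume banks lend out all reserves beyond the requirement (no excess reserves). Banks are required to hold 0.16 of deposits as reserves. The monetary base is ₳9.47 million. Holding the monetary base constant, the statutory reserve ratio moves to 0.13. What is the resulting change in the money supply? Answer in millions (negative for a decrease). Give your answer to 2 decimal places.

Initially m₁ = 1 / (0.16) = 6.25, so M₁ = 6.25 × 9.47 = 59.1875 million.
After the change m₂ = 1 / (0.13) ≈ 7.6923, so M₂ = 7.6923 × 9.47 ≈ 72.8461 million.
ΔM = M₂ − M₁ = 72.8461 − 59.1875 = 13.6586 million.

₳13.66 million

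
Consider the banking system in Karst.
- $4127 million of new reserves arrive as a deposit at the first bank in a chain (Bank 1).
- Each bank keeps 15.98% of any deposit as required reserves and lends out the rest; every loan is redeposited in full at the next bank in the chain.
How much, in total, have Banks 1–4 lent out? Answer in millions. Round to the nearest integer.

Bank i lends (1 − rr)^i of the original deposit: Bank 1 lends 4127·0.8402 = 3467.5054, Bank 2 lends 4127·0.8402² ≈ 2913.3980, and so on.
Summing a geometric series: total = 4127·[0.8402·(1 − 0.8402^4) / (1 − 0.8402)] ≈ 10885.4131 million.

$10885 million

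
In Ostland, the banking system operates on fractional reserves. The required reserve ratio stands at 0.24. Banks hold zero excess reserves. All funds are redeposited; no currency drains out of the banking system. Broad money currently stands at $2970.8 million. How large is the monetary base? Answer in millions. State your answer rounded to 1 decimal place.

$713.0 million

With no currency drain and no excess reserves, the money multiplier is m = 1/rr = 1/0.24 ≈ 4.166667.
The monetary base is MB = M / m = 2970.8 / 4.166667 ≈ 712.9919 million.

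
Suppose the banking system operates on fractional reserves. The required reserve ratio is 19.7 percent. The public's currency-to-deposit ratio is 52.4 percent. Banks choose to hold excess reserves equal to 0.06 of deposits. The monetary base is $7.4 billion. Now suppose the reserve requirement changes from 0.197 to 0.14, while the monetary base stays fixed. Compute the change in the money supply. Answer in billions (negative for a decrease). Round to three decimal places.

Initially m₁ = (1 + 0.524) / (0.197 + 0.06 + 0.524) ≈ 1.95134, so M₁ = 1.95134 × 7.4 ≈ 14.4399 billion.
After the change m₂ = (1 + 0.524) / (0.14 + 0.06 + 0.524) ≈ 2.10497, so M₂ = 2.10497 × 7.4 ≈ 15.5768 billion.
ΔM = M₂ − M₁ = 15.5768 − 14.4399 = 1.1369 billion.

$1.137 billion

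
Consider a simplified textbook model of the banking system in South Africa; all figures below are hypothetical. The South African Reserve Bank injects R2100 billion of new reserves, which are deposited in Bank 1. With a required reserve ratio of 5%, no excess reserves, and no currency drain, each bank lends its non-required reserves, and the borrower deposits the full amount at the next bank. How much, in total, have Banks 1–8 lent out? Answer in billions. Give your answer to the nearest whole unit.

Bank i lends (1 − rr)^i of the original deposit: Bank 1 lends 2100·0.9500 = 1995.0000, Bank 2 lends 2100·0.9500² = 1895.2500, and so on.
Summing a geometric series: total = 2100·[0.9500·(1 − 0.9500^8) / (1 − 0.9500)] ≈ 13429.5248 billion.

R13430 billion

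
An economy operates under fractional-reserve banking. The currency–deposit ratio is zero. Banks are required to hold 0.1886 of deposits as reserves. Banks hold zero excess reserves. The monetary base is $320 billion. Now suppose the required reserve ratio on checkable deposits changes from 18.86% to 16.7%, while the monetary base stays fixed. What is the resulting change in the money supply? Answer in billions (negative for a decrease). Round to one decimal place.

Initially m₁ = 1 / (0.1886) ≈ 5.30223, so M₁ = 5.30223 × 320 = 1696.7136 billion.
After the change m₂ = 1 / (0.167) ≈ 5.98802, so M₂ = 5.98802 × 320 = 1916.1664 billion.
ΔM = M₂ − M₁ = 1916.1664 − 1696.7136 = 219.4528 billion.

$219.5 billion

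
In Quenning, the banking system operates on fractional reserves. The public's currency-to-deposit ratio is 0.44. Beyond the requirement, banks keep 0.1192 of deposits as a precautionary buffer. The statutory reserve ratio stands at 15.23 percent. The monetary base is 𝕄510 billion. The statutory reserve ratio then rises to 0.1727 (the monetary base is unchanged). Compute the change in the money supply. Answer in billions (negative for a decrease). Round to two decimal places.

Initially m₁ = (1 + 0.44) / (0.1523 + 0.1192 + 0.44) ≈ 2.023893, so M₁ = 2.023893 × 510 ≈ 1032.1854 billion.
After the change m₂ = (1 + 0.44) / (0.1727 + 0.1192 + 0.44) ≈ 1.967482, so M₂ = 1.967482 × 510 ≈ 1003.4158 billion.
ΔM = M₂ − M₁ = 1003.4158 − 1032.1854 = -28.7696 billion.

-28.77 billion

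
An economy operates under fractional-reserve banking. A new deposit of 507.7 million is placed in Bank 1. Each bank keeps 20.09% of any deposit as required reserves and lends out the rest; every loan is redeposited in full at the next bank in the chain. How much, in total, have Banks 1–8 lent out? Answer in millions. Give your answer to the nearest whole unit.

Bank i lends (1 − rr)^i of the original deposit: Bank 1 lends 507.7·0.7991 ≈ 405.7031, Bank 2 lends 507.7·0.7991² ≈ 324.1973, and so on.
Summing a geometric series: total = 507.7·[0.7991·(1 − 0.7991^8) / (1 − 0.7991)] ≈ 1683.6614 million.

1684 million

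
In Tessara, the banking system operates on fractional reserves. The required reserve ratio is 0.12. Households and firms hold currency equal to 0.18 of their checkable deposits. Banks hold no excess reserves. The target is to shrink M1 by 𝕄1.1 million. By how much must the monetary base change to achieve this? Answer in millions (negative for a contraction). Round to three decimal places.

The money multiplier is m = (1 + c) / (rr + c) = (1 + 0.18) / (0.12 + 0.18) ≈ 3.93333.
ΔMB = ΔM / m = (−1.1) / 3.93333 ≈ -0.2797 million.

-0.280 million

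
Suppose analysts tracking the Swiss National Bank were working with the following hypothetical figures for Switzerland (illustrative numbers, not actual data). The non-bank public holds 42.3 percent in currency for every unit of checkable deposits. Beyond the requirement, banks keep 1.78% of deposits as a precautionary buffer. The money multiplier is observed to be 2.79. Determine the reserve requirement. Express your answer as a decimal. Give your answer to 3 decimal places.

0.069

Using m = 2.79. Since m = (1 + c)/(c + rr + e), the denominator satisfies c + rr + e = (1 + c)/m = (1 + 0.423) / 2.79 ≈ 0.510036.
With c = 0.423 and e = 0.0178, the reserve requirement is 0.510036 − 0.423 − 0.0178 = 0.069236.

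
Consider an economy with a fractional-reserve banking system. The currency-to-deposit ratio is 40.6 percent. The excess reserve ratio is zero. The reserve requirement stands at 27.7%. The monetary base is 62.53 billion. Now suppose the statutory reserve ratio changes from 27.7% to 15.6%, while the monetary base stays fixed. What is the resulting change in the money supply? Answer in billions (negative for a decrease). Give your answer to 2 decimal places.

27.71 billion

Initially m₁ = (1 + 0.406) / (0.277 + 0.406) ≈ 2.05857, so M₁ = 2.05857 × 62.53 ≈ 128.7224 billion.
After the change m₂ = (1 + 0.406) / (0.156 + 0.406) ≈ 2.50178, so M₂ = 2.50178 × 62.53 ≈ 156.4363 billion.
ΔM = M₂ − M₁ = 156.4363 − 128.7224 = 27.7139 billion.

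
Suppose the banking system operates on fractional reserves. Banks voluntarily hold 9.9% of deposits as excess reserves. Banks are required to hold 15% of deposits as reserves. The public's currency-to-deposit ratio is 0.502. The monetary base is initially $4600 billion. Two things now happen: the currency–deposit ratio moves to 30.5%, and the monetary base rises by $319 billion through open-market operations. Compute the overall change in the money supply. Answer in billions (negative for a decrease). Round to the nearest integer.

Before: m₁ = (1 + 0.502) / (0.15 + 0.099 + 0.502) = 2, MB₁ = 4600, so M₁ = 2 × 4600 = 9200 billion.
After: m₂ = (1 + 0.305) / (0.15 + 0.099 + 0.305) ≈ 2.35560, MB₂ = 4600 + 319 = 4919, so M₂ = 2.35560 × 4919 = 11587.1964 billion.
ΔM = M₂ − M₁ = 11587.1964 − 9200 = 2387.1964 billion.

$2387 billion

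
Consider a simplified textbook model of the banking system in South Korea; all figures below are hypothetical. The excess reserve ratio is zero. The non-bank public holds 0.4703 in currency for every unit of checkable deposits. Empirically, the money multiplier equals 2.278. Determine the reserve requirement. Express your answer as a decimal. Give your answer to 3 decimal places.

Using m = 2.278. Since m = (1 + c)/(c + rr + e), the denominator satisfies c + rr + e = (1 + c)/m = (1 + 0.4703) / 2.278 ≈ 0.645435.
With c = 0.4703 and e = 0, the reserve requirement is 0.645435 − 0.4703 − 0 = 0.175135.

0.175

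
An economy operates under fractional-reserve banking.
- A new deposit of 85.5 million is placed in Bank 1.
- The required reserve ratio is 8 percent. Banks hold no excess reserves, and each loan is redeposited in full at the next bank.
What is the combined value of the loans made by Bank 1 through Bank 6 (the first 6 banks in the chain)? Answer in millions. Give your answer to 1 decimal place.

Bank i lends (1 − rr)^i of the original deposit: Bank 1 lends 85.5·0.9200 = 78.6600, Bank 2 lends 85.5·0.9200² = 72.3672, and so on.
Summing a geometric series: total = 85.5·[0.9200·(1 − 0.9200^6) / (1 − 0.9200)] ≈ 387.0514 million.

387.1 million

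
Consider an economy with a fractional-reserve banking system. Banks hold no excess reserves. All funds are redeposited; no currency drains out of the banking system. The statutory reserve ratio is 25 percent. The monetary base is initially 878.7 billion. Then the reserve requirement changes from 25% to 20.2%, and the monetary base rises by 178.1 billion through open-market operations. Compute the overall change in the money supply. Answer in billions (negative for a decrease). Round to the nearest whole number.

1717 billion

Before: m₁ = 1 / (0.25) = 4, MB₁ = 878.7, so M₁ = 4 × 878.7 = 3514.8 billion.
After: m₂ = 1 / (0.202) ≈ 4.95050, MB₂ = 878.7 + 178.1 = 1056.8, so M₂ = 4.95050 × 1056.8 = 5231.6884 billion.
ΔM = M₂ − M₁ = 5231.6884 − 3514.8 = 1716.8884 billion.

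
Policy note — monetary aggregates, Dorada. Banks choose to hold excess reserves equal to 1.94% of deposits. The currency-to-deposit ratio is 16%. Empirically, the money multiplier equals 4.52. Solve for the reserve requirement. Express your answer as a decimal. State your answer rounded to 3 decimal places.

Using m = 4.52. Since m = (1 + c)/(c + rr + e), the denominator satisfies c + rr + e = (1 + c)/m = (1 + 0.16) / 4.52 ≈ 0.256637.
With c = 0.16 and e = 0.0194, the reserve requirement is 0.256637 − 0.16 − 0.0194 = 0.077237.

0.077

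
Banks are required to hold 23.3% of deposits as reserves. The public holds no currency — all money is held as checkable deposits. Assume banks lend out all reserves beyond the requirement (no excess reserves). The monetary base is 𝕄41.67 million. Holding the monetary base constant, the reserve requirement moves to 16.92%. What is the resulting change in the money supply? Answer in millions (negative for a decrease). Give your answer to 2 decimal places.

𝕄67.44 million

Initially m₁ = 1 / (0.233) ≈ 4.29185, so M₁ = 4.29185 × 41.67 ≈ 178.8414 million.
After the change m₂ = 1 / (0.1692) ≈ 5.91017, so M₂ = 5.91017 × 41.67 ≈ 246.2768 million.
ΔM = M₂ − M₁ = 246.2768 − 178.8414 = 67.4354 million.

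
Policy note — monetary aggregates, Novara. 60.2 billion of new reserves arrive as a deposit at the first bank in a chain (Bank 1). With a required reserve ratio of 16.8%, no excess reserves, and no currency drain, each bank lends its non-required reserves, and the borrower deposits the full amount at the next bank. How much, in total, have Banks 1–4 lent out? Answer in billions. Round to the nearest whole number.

Bank i lends (1 − rr)^i of the original deposit: Bank 1 lends 60.2·0.8320 = 50.0864, Bank 2 lends 60.2·0.8320² ≈ 41.6719, and so on.
Summing a geometric series: total = 60.2·[0.8320·(1 − 0.8320^4) / (1 − 0.8320)] ≈ 155.2756 billion.

155 billion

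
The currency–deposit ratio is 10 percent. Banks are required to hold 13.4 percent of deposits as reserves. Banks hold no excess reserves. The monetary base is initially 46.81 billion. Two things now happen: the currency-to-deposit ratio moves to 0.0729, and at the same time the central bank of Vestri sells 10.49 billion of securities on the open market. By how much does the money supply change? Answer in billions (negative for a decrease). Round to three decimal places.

Before: m₁ = (1 + 0.1) / (0.134 + 0.1) ≈ 4.700855, MB₁ = 46.81, so M₁ = 4.700855 × 46.81 ≈ 220.047 billion.
After: m₂ = (1 + 0.0729) / (0.134 + 0.0729) ≈ 5.185597, MB₂ = 46.81 − 10.49 = 36.32, so M₂ = 5.185597 × 36.32 ≈ 188.3409 billion.
ΔM = M₂ − M₁ = 188.3409 − 220.047 = -31.7061 billion.

-31.706 billion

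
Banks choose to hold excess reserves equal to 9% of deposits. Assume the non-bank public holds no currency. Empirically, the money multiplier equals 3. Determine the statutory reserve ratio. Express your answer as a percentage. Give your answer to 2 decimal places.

24.33%

Using m = 3. Since m = (1 + c)/(c + rr + e), the denominator satisfies c + rr + e = (1 + c)/m = (1 + 0) / 3 ≈ 0.333333.
With c = 0 and e = 0.09, the statutory reserve ratio is 0.333333 − 0 − 0.09 = 0.243333.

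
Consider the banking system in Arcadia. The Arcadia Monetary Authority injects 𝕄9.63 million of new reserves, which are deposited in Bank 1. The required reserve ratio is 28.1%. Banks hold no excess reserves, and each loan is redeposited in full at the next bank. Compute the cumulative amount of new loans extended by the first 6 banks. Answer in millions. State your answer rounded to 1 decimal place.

Bank i lends (1 − rr)^i of the original deposit: Bank 1 lends 9.63·0.7190 ≈ 6.9240, Bank 2 lends 9.63·0.7190² ≈ 4.9783, and so on.
Summing a geometric series: total = 9.63·[0.7190·(1 − 0.7190^6) / (1 − 0.7190)] ≈ 21.2362 million.

𝕄21.2 million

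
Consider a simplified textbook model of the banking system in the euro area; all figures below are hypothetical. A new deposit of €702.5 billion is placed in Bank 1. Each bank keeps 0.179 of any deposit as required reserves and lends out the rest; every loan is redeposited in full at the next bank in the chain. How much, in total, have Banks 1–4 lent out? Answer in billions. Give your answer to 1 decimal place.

Bank i lends (1 − rr)^i of the original deposit: Bank 1 lends 702.5·0.8210 = 576.7525, Bank 2 lends 702.5·0.8210² ≈ 473.5138, and so on.
Summing a geometric series: total = 702.5·[0.8210·(1 − 0.8210^4) / (1 − 0.8210)] ≈ 1758.1889 billion.

€1758.2 billion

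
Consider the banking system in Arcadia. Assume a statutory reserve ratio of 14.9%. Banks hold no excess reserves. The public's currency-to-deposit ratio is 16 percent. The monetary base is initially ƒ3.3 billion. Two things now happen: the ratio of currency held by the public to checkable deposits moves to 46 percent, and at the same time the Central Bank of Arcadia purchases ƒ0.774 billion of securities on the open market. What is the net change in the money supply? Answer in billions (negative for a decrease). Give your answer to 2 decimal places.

-2.62 billion

Before: m₁ = (1 + 0.16) / (0.149 + 0.16) ≈ 3.7540, MB₁ = 3.3, so M₁ = 3.7540 × 3.3 = 12.3882 billion.
After: m₂ = (1 + 0.46) / (0.149 + 0.46) ≈ 2.3974, MB₂ = 3.3 + 0.774 = 4.074, so M₂ = 2.3974 × 4.074 ≈ 9.767 billion.
ΔM = M₂ − M₁ = 9.767 − 12.3882 = -2.6212 billion.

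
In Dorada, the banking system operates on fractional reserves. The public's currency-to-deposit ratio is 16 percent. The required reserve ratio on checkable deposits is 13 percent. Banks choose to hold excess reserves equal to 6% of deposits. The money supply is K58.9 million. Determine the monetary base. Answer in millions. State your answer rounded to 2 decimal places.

K17.77 million

The money multiplier is m = (1 + c) / (rr + e + c) = (1 + 0.16) / (0.13 + 0.06 + 0.16) ≈ 3.31429.
MB = M / m = 58.9 / 3.31429 ≈ 17.7715 million.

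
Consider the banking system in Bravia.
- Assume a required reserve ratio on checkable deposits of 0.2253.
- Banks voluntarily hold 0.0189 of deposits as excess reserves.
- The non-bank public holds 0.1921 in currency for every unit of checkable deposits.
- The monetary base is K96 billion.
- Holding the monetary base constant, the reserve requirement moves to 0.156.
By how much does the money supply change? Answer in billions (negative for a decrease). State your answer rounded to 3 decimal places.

Initially m₁ = (1 + 0.1921) / (0.2253 + 0.0189 + 0.1921) ≈ 2.732294, so M₁ = 2.732294 × 96 ≈ 262.3002 billion.
After the change m₂ = (1 + 0.1921) / (0.156 + 0.0189 + 0.1921) ≈ 3.248229, so M₂ = 3.248229 × 96 ≈ 311.83 billion.
ΔM = M₂ − M₁ = 311.83 − 262.3002 = 49.5298 billion.

K49.530 billion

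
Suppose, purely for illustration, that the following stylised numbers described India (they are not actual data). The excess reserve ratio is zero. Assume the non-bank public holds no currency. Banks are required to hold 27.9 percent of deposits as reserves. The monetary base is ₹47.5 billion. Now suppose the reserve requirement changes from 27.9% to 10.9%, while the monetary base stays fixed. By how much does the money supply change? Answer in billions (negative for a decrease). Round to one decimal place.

Initially m₁ = 1 / (0.279) ≈ 3.5842, so M₁ = 3.5842 × 47.5 = 170.2495 billion.
After the change m₂ = 1 / (0.109) ≈ 9.1743, so M₂ = 9.1743 × 47.5 ≈ 435.7793 billion.
ΔM = M₂ − M₁ = 435.7793 − 170.2495 = 265.5298 billion.

₹265.5 billion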